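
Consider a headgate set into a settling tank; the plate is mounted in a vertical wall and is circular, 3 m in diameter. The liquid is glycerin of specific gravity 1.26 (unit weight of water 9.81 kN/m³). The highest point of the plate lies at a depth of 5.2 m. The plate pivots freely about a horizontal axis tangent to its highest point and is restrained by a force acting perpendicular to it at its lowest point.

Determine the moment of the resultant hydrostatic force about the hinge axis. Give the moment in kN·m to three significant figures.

γ = 1.26 × 9.81 = 12.3606 kN/m³.
The centroid is at the centre, 1.5 m below the top of the plate, so the centroid depth is h_c = 5.2 + 1.5 = 6.7 m.
A = π(1.5)² = 7.06858 m².
Resultant F = γ·h_c·A = 12.3606 × 6.7 × 7.06858 = 585.392 kN.
I_c = πr⁴/4 = π × 1.5⁴/4 = 3.97608 m⁴.
Centre of pressure: y_p = y_c + I_c/(y_c·A) = 6.7 + 3.97608/(6.7 × 7.06858) = 6.7 + 0.0839553 = 6.78396 m along the plane.
The resultant acts 1.5 + 0.0839553 = 1.58396 m (along the plate) below the hinge at the top edge, so the moment about the hinge is M = F × 1.58396 = 585.392 × 1.58396 = 927.238 kN·m.

M ≈ 927 kN·m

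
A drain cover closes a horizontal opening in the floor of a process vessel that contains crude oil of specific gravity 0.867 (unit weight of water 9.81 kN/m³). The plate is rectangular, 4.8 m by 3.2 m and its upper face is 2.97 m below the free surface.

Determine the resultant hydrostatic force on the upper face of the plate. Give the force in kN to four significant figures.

F ≈ 388.0 kN

γ = 0.867 × 9.81 = 8.50527 kN/m³.
The plate is horizontal, so pressure is uniform at p = γ·h = 8.50527 × 2.97 = 25.2607 kN/m².
A = 4.8 × 3.2 = 15.36 m².
F = p·A = 25.2607 × 15.36 = 388.004 kN.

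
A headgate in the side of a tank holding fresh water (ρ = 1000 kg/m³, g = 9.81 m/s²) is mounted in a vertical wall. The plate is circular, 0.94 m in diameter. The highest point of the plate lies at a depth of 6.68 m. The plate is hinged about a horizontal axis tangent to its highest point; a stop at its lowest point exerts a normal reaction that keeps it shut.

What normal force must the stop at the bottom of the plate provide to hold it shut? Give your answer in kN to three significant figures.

P ≈ 24.7 kN

γ = ρg = 1000 × 9.81 = 9810 N/m³ = 9.81 kN/m³.
The centroid is at the centre, 0.47 m below the top of the plate, so the centroid depth is h_c = 6.68 + 0.47 = 7.15 m.
A = π(0.47)² = 0.693978 m².
Resultant F = γ·h_c·A = 9.81 × 7.15 × 0.693978 = 48.6767 kN.
I_c = πr⁴/4 = π × 0.47⁴/4 = 0.0383249 m⁴.
Centre of pressure: y_p = y_c + I_c/(y_c·A) = 7.15 + 0.0383249/(7.15 × 0.693978) = 7.15 + 0.00772377 = 7.15772 m along the plane.
The resultant acts 0.47 + 0.00772377 = 0.477724 m (along the plate) below the hinge at the top edge, so the moment about the hinge is M = F × 0.477724 = 48.6767 × 0.477724 = 23.254 kN·m.
A normal force at the bottom, 0.94 m from the hinge, must supply this moment: P = 23.254/0.94 = 24.7383 kN.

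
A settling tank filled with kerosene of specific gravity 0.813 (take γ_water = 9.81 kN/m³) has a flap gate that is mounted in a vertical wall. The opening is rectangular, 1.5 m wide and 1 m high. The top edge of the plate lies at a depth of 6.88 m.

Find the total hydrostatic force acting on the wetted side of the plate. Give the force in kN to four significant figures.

F ≈ 88.29 kN

γ = 0.813 × 9.81 = 7.97553 kN/m³.
The centroid lies 1/2 = 0.5 m below the top edge, so the centroid depth is h_c = 6.88 + 0.5 = 7.38 m.
A = 1.5 × 1 = 1.5 m².
Resultant F = γ·h_c·A = 7.97553 × 7.38 × 1.5 = 88.2891 kN.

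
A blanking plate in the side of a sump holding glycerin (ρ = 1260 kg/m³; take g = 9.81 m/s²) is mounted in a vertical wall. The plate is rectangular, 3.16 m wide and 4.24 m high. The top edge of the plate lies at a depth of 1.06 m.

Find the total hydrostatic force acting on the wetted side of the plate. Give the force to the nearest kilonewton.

γ = ρg = 1260 × 9.81 / 1000 = 12.3606 kN/m³.
The centroid lies 4.24/2 = 2.12 m below the top edge, so the centroid depth is h_c = 1.06 + 2.12 = 3.18 m.
A = 3.16 × 4.24 = 13.3984 m².
Resultant F = γ·h_c·A = 12.3606 × 3.18 × 13.3984 = 526.647 kN.

F ≈ 527 kN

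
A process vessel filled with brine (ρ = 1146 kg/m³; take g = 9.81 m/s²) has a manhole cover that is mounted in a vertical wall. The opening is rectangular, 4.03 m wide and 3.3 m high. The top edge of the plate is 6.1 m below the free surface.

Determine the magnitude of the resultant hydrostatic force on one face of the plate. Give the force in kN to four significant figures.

F ≈ 1159 kN

γ = ρg = 1146 × 9.81 / 1000 = 11.24226 kN/m³.
The centroid lies 3.3/2 = 1.65 m below the top edge, so the centroid depth is h_c = 6.1 + 1.65 = 7.75 m.
A = 4.03 × 3.3 = 13.299 m².
Resultant F = γ·h_c·A = 11.24226 × 7.75 × 13.299 = 1158.71 kN.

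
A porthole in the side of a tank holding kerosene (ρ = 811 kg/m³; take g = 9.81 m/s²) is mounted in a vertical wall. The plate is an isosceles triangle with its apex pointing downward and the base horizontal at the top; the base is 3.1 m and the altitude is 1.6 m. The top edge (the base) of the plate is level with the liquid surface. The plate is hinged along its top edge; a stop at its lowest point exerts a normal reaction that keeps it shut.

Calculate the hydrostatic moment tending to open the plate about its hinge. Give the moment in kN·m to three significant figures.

γ = ρg = 811 × 9.81 / 1000 = 7.95591 kN/m³.
With the apex down, the centroid sits h/3 = 1.6/3 = 0.533333 m below the base (the top edge), so the centroid depth is h_c = 0.533333 m.
A = ½ × 3.1 × 1.6 = 2.48 m².
Resultant F = γ·h_c·A = 7.95591 × 0.533333 × 2.48 = 10.523 kN.
I_c = b·h³/36 = 3.1 × 1.6³/36 = 0.352711 m⁴.
Centre of pressure: y_p = y_c + I_c/(y_c·A) = 0.533333 + 0.352711/(0.533333 × 2.48) = 0.533333 + 0.266667 = 0.8 m along the plane.
The resultant acts 0.533333 + 0.266667 = 0.8 m (along the plate) below the hinge at the top edge, so the moment about the hinge is M = F × 0.8 = 10.523 × 0.8 = 8.4184 kN·m.

M ≈ 8.42 kN·m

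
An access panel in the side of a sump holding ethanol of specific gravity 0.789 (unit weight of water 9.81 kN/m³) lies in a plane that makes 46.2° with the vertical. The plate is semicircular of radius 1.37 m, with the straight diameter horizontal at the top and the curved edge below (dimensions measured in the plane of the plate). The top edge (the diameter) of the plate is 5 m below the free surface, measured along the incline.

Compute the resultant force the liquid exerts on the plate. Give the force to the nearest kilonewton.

γ = 0.789 × 9.81 = 7.74009 kN/m³.
The plate makes 46.2° with the vertical, i.e. θ = 90° − 46.2° = 43.8° to the horizontal. Measuring y along the incline from the free-surface line, vertical depth h = y·sinθ with sinθ = 0.692143.
The centroid of a semicircle lies 4r/(3π) = 0.581446 m from the diameter, here below the top edge, so y_c = 5 + 0.581446 = 5.58145 m and h_c = 5.58145 × 0.692143 = 3.86316 m.
A = πr²/2 = π × 1.37²/2 = 2.94823 m².
Resultant F = γ·h_c·A = 7.74009 × 3.86316 × 2.94823 = 88.1556 kN.

F ≈ 88 kN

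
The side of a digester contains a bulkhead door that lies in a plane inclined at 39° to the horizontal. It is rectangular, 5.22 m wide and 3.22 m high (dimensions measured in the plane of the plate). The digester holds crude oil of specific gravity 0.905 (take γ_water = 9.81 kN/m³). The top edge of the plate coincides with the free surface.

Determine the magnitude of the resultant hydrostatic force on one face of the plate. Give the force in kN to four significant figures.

γ = 0.905 × 9.81 = 8.87805 kN/m³.
Let θ = 39° be the plate's angle to the horizontal; measure y along the incline from where the plane meets the free surface. Vertical depth h = y·sinθ with sinθ = 0.629320.
The centroid lies 3.22/2 = 1.61 m below the top edge, so y_c = 1.61 m and h_c = 1.61 × 0.629320 = 1.01321 m.
A = 5.22 × 3.22 = 16.8084 m².
Resultant F = γ·h_c·A = 8.87805 × 1.01321 × 16.8084 = 151.197 kN.

F ≈ 151.2 kN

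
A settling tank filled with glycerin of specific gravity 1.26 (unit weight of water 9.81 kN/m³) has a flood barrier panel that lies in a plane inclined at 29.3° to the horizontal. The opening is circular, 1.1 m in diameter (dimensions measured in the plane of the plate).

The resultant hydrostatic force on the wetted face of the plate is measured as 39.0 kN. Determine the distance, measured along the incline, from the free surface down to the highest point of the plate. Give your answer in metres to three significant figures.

y_top ≈ 6.23 m

γ = 1.26 × 9.81 = 12.3606 kN/m³.
A = π(0.55)² = 0.950332 m².
From F = γ·h_c·A, the centroid depth is h_c = 39.0/(12.3606 × 0.950332) = 3.32009 m.
Let θ = 29.3° be the plate's angle to the horizontal; measure y along the incline from where the plane meets the free surface. Vertical depth h = y·sinθ with sinθ = 0.489382.
Along the incline, y_c = h_c/sinθ = 3.32009/0.489382 = 6.78425 m.
The centroid is at the centre, 0.55 m below the top of the plate, so the highest point sits at y_top = 6.78425 − 0.55 = 6.23425 m along the incline.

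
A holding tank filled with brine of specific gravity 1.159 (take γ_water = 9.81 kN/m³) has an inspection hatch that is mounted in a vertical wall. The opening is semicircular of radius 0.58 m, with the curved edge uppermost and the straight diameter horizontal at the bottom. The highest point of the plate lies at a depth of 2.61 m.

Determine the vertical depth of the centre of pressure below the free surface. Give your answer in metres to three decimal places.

h_p = 2.952 m

γ = 1.159 × 9.81 = 11.36979 kN/m³.
The centroid lies 4r/(3π) = 0.24616 m above the diameter, so r − 4r/(3π) = 0.58 − 0.24616 = 0.33384 m below the topmost point, so the centroid depth is h_c = 2.61 + 0.33384 = 2.94384 m.
A = πr²/2 = π × 0.58²/2 = 0.528416 m².
Resultant F = γ·h_c·A = 11.36979 × 2.94384 × 0.528416 = 17.6865 kN.
I_c = (π/8 − 8/(9π))·r⁴ = 0.109757 × 0.58⁴ = 0.0124206 m⁴.
Centre of pressure: y_p = y_c + I_c/(y_c·A) = 2.94384 + 0.0124206/(2.94384 × 0.528416) = 2.94384 + 0.00798459 = 2.95182 m along the plane.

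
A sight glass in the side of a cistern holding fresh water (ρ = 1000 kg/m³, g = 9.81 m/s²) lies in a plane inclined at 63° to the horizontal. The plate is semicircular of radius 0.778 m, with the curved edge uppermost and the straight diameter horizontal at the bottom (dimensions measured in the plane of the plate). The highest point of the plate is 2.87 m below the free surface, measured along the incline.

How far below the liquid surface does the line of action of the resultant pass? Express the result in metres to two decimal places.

h_p = 2.97 m

γ = ρg = 1000 × 9.81 = 9810 N/m³ = 9.81 kN/m³.
Let θ = 63° be the plate's angle to the horizontal; measure y along the incline from where the plane meets the free surface. Vertical depth h = y·sinθ with sinθ = 0.891007.
The centroid lies 4r/(3π) = 0.330193 m above the diameter, so r − 4r/(3π) = 0.778 − 0.330193 = 0.447807 m below the topmost point, so y_c = 2.87 + 0.447807 = 3.31781 m and h_c = 3.31781 × 0.891007 = 2.95619 m.
A = πr²/2 = π × 0.778²/2 = 0.950778 m².
Resultant F = γ·h_c·A = 9.81 × 2.95619 × 0.950778 = 27.5728 kN.
I_c = (π/8 − 8/(9π))·r⁴ = 0.109757 × 0.778⁴ = 0.0402115 m⁴.
Centre of pressure: y_p = y_c + I_c/(y_c·A) = 3.31781 + 0.0402115/(3.31781 × 0.950778) = 3.31781 + 0.0127473 = 3.33056 m along the plane.
Vertically, h_p = y_p·sinθ = 3.33056 × 0.891007 = 2.96755 m.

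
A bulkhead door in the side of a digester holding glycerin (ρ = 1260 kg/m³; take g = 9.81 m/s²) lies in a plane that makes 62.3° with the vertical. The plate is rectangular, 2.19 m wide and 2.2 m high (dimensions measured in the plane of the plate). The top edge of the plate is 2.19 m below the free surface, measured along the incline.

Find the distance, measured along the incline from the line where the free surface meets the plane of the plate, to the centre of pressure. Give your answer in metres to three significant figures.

y_p = 3.41 m

γ = ρg = 1260 × 9.81 / 1000 = 12.3606 kN/m³.
The plate makes 62.3° with the vertical, i.e. θ = 90° − 62.3° = 27.7° to the horizontal. Measuring y along the incline from the free-surface line, vertical depth h = y·sinθ with sinθ = 0.464842.
The centroid lies 2.2/2 = 1.1 m below the top edge, so y_c = 2.19 + 1.1 = 3.29 m and h_c = 3.29 × 0.464842 = 1.52933 m.
A = 2.19 × 2.2 = 4.818 m².
Resultant F = γ·h_c·A = 12.3606 × 1.52933 × 4.818 = 91.0768 kN.
I_c = b·h³/12 = 2.19 × 2.2³/12 = 1.94326 m⁴.
Centre of pressure: y_p = y_c + I_c/(y_c·A) = 3.29 + 1.94326/(3.29 × 4.818) = 3.29 + 0.122594 = 3.41259 m along the plane.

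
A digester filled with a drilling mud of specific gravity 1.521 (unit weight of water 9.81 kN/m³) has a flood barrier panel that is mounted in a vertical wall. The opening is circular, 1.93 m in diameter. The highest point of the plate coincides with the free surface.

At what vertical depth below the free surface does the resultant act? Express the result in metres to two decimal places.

γ = 1.521 × 9.81 = 14.92101 kN/m³.
The centroid is at the centre, 0.965 m below the top of the plate, so the centroid depth is h_c = 0.965 m.
A = π(0.965)² = 2.92553 m².
Resultant F = γ·h_c·A = 14.92101 × 0.965 × 2.92553 = 42.124 kN.
I_c = πr⁴/4 = π × 0.965⁴/4 = 0.681082 m⁴.
Centre of pressure: y_p = y_c + I_c/(y_c·A) = 0.965 + 0.681082/(0.965 × 2.92553) = 0.965 + 0.24125 = 1.20625 m along the plane.

h_p = 1.21 m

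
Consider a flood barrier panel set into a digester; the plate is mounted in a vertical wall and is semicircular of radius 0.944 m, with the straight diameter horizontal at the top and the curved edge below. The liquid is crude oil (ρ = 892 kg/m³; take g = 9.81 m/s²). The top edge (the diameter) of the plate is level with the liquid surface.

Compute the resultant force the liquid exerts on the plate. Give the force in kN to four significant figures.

F ≈ 4.907 kN

γ = ρg = 892 × 9.81 / 1000 = 8.75052 kN/m³.
The centroid of a semicircle lies 4r/(3π) = 0.400646 m from the diameter, here below the top edge, so the centroid depth is h_c = 0.400646 m.
A = πr²/2 = π × 0.944²/2 = 1.39979 m².
Resultant F = γ·h_c·A = 8.75052 × 0.400646 × 1.39979 = 4.90747 kN.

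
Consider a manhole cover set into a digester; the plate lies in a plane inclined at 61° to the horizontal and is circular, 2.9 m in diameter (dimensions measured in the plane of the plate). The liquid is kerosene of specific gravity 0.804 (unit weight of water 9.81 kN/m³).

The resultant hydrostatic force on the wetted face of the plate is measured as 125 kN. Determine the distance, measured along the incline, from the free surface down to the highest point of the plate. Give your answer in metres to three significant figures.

y_top ≈ 1.29 m

γ = 0.804 × 9.81 = 7.88724 kN/m³.
A = π(1.45)² = 6.6052 m².
From F = γ·h_c·A, the centroid depth is h_c = 125/(7.88724 × 6.6052) = 2.39938 m.
Let θ = 61° be the plate's angle to the horizontal; measure y along the incline from where the plane meets the free surface. Vertical depth h = y·sinθ with sinθ = 0.874620.
Along the incline, y_c = h_c/sinθ = 2.39938/0.874620 = 2.74334 m.
The centroid is at the centre, 1.45 m below the top of the plate, so the highest point sits at y_top = 2.74334 − 1.45 = 1.29334 m along the incline.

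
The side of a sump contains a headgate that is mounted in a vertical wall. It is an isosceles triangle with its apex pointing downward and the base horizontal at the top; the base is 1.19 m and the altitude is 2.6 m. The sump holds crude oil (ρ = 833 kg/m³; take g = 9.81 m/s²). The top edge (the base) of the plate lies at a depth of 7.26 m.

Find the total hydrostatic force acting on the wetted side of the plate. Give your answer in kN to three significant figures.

F ≈ 103 kN

γ = ρg = 833 × 9.81 / 1000 = 8.17173 kN/m³.
With the apex down, the centroid sits h/3 = 2.6/3 = 0.866667 m below the base (the top edge), so the centroid depth is h_c = 7.26 + 0.866667 = 8.12667 m.
A = ½ × 1.19 × 2.6 = 1.547 m².
Resultant F = γ·h_c·A = 8.17173 × 8.12667 × 1.547 = 102.735 kN.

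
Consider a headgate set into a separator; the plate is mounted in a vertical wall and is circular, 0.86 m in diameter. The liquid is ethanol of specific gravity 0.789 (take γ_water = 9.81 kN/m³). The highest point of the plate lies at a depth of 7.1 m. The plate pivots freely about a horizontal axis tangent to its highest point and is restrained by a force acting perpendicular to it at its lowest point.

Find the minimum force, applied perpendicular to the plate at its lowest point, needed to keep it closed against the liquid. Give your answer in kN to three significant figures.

γ = 0.789 × 9.81 = 7.74009 kN/m³.
The centroid is at the centre, 0.43 m below the top of the plate, so the centroid depth is h_c = 7.1 + 0.43 = 7.53 m.
A = π(0.43)² = 0.58088 m².
Resultant F = γ·h_c·A = 7.74009 × 7.53 × 0.58088 = 33.8554 kN.
I_c = πr⁴/4 = π × 0.43⁴/4 = 0.0268512 m⁴.
Centre of pressure: y_p = y_c + I_c/(y_c·A) = 7.53 + 0.0268512/(7.53 × 0.58088) = 7.53 + 0.00613878 = 7.53614 m along the plane.
The resultant acts 0.43 + 0.00613878 = 0.436139 m (along the plate) below the hinge at the top edge, so the moment about the hinge is M = F × 0.436139 = 33.8554 × 0.436139 = 14.7657 kN·m.
A normal force at the bottom, 0.86 m from the hinge, must supply this moment: P = 14.7657/0.86 = 17.1694 kN.

P ≈ 17.2 kN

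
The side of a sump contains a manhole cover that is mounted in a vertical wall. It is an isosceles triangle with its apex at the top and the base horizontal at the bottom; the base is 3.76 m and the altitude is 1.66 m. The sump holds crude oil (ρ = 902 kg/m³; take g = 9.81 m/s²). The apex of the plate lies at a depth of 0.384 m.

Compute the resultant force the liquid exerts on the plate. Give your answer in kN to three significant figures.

F ≈ 41.2 kN

γ = ρg = 902 × 9.81 / 1000 = 8.84862 kN/m³.
With the apex up, the centroid sits 2h/3 = 2 × 1.66/3 = 1.10667 m below the apex, so the centroid depth is h_c = 0.384 + 1.10667 = 1.49067 m.
A = ½ × 3.76 × 1.66 = 3.1208 m².
Resultant F = γ·h_c·A = 8.84862 × 1.49067 × 3.1208 = 41.1645 kN.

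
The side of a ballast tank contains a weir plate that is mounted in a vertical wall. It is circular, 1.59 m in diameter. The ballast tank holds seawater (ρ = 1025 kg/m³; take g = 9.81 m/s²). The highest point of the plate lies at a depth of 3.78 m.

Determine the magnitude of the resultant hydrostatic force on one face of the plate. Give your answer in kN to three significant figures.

γ = ρg = 1025 × 9.81 / 1000 = 10.05525 kN/m³.
The centroid is at the centre, 0.795 m below the top of the plate, so the centroid depth is h_c = 3.78 + 0.795 = 4.575 m.
A = π(0.795)² = 1.98557 m².
Resultant F = γ·h_c·A = 10.05525 × 4.575 × 1.98557 = 91.3417 kN.

F ≈ 91.3 kN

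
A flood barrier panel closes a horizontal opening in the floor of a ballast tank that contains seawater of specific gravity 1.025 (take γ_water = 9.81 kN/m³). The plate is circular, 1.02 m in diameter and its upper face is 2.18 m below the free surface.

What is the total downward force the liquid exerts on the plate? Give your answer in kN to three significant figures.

F ≈ 17.9 kN

γ = 1.025 × 9.81 = 10.05525 kN/m³.
The plate is horizontal, so pressure is uniform at p = γ·h = 10.05525 × 2.18 = 21.9204 kN/m².
A = π(0.51)² = 0.817128 m².
F = p·A = 21.9204 × 0.817128 = 17.9118 kN.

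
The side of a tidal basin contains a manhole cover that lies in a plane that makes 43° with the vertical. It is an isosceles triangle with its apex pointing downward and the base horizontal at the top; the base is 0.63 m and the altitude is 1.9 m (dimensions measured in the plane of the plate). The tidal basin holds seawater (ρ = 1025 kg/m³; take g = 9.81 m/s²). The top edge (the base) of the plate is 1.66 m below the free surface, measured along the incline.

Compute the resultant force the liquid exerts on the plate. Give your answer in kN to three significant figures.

F ≈ 10.1 kN

γ = ρg = 1025 × 9.81 / 1000 = 10.05525 kN/m³.
The plate makes 43° with the vertical, i.e. θ = 90° − 43° = 47° to the horizontal. Measuring y along the incline from the free-surface line, vertical depth h = y·sinθ with sinθ = 0.731354.
With the apex down, the centroid sits h/3 = 1.9/3 = 0.633333 m below the base (the top edge), so y_c = 1.66 + 0.633333 = 2.29333 m and h_c = 2.29333 × 0.731354 = 1.67724 m.
A = ½ × 0.63 × 1.9 = 0.5985 m².
Resultant F = γ·h_c·A = 10.05525 × 1.67724 × 0.5985 = 10.0937 kN.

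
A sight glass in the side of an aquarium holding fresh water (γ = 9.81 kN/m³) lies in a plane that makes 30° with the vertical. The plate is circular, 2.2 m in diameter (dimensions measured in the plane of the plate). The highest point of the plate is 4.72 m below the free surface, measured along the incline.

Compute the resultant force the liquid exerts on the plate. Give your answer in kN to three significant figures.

γ = 9.81 kN/m³.
The plate makes 30° with the vertical, i.e. θ = 90° − 30° = 60° to the horizontal. Measuring y along the incline from the free-surface line, vertical depth h = y·sinθ with sinθ = 0.866025.
The centroid is at the centre, 1.1 m below the top of the plate, so y_c = 4.72 + 1.1 = 5.82 m and h_c = 5.82 × 0.866025 = 5.04027 m.
A = π(1.1)² = 3.80133 m².
Resultant F = γ·h_c·A = 9.81 × 5.04027 × 3.80133 = 187.957 kN.

F ≈ 188 kN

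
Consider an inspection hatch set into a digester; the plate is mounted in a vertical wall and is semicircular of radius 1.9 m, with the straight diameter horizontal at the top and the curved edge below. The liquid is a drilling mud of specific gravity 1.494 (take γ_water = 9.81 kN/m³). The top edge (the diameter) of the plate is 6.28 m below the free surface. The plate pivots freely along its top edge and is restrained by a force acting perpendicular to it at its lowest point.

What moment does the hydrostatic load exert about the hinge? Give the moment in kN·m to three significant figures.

γ = 1.494 × 9.81 = 14.65614 kN/m³.
The centroid of a semicircle lies 4r/(3π) = 0.806385 m from the diameter, here below the top edge, so the centroid depth is h_c = 6.28 + 0.806385 = 7.08638 m.
A = πr²/2 = π × 1.9²/2 = 5.67057 m².
Resultant F = γ·h_c·A = 14.65614 × 7.08638 × 5.67057 = 588.94 kN.
I_c = (π/8 − 8/(9π))·r⁴ = 0.109757 × 1.9⁴ = 1.43036 m⁴.
Centre of pressure: y_p = y_c + I_c/(y_c·A) = 7.08638 + 1.43036/(7.08638 × 5.67057) = 7.08638 + 0.0355954 = 7.12198 m along the plane.
The resultant acts 0.806385 + 0.0355954 = 0.84198 m (along the plate) below the hinge at the top edge, so the moment about the hinge is M = F × 0.84198 = 588.94 × 0.84198 = 495.876 kN·m.

M ≈ 496 kN·m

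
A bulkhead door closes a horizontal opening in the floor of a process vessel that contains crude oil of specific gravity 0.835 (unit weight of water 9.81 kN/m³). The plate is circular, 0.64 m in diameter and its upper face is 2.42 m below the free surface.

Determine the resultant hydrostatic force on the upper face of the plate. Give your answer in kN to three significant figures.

F ≈ 6.38 kN

γ = 0.835 × 9.81 = 8.19135 kN/m³.
The plate is horizontal, so pressure is uniform at p = γ·h = 8.19135 × 2.42 = 19.8231 kN/m².
A = π(0.32)² = 0.321699 m².
F = p·A = 19.8231 × 0.321699 = 6.37707 kN.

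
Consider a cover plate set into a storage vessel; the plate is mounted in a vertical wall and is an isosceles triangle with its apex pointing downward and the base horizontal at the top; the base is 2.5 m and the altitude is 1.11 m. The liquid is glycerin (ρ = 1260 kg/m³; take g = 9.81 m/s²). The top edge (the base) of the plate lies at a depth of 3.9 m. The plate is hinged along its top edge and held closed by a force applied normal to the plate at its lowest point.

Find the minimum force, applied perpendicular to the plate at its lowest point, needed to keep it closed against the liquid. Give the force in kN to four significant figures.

P ≈ 25.47 kN

γ = ρg = 1260 × 9.81 / 1000 = 12.3606 kN/m³.
With the apex down, the centroid sits h/3 = 1.11/3 = 0.37 m below the base (the top edge), so the centroid depth is h_c = 3.9 + 0.37 = 4.27 m.
A = ½ × 2.5 × 1.11 = 1.3875 m².
Resultant F = γ·h_c·A = 12.3606 × 4.27 × 1.3875 = 73.2319 kN.
I_c = b·h³/36 = 2.5 × 1.11³/36 = 0.0949744 m⁴.
Centre of pressure: y_p = y_c + I_c/(y_c·A) = 4.27 + 0.0949744/(4.27 × 1.3875) = 4.27 + 0.0160304 = 4.28603 m along the plane.
The resultant acts 0.37 + 0.0160304 = 0.38603 m (along the plate) below the hinge at the top edge, so the moment about the hinge is M = F × 0.38603 = 73.2319 × 0.38603 = 28.2697 kN·m.
A normal force at the bottom, 1.11 m from the hinge, must supply this moment: P = 28.2697/1.11 = 25.4682 kN.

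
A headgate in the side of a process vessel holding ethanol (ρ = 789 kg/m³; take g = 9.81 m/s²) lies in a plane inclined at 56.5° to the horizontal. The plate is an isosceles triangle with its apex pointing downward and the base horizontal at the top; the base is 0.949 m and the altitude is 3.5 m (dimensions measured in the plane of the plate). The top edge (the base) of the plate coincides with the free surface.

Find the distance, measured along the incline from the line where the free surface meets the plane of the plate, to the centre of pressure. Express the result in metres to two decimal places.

γ = ρg = 789 × 9.81 / 1000 = 7.74009 kN/m³.
Let θ = 56.5° be the plate's angle to the horizontal; measure y along the incline from where the plane meets the free surface. Vertical depth h = y·sinθ with sinθ = 0.833886.
With the apex down, the centroid sits h/3 = 3.5/3 = 1.16667 m below the base (the top edge), so y_c = 1.16667 m and h_c = 1.16667 × 0.833886 = 0.97287 m.
A = ½ × 0.949 × 3.5 = 1.66075 m².
Resultant F = γ·h_c·A = 7.74009 × 0.97287 × 1.66075 = 12.5056 kN.
I_c = b·h³/36 = 0.949 × 3.5³/36 = 1.13023 m⁴.
Centre of pressure: y_p = y_c + I_c/(y_c·A) = 1.16667 + 1.13023/(1.16667 × 1.66075) = 1.16667 + 0.58333 = 1.75 m along the plane.

y_p = 1.75 m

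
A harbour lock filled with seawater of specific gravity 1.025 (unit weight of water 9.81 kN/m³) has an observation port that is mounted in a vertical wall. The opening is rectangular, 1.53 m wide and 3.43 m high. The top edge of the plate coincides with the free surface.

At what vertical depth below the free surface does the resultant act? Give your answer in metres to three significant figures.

h_p = 2.29 m

γ = 1.025 × 9.81 = 10.05525 kN/m³.
The centroid lies 3.43/2 = 1.715 m below the top edge, so the centroid depth is h_c = 1.715 m.
A = 1.53 × 3.43 = 5.2479 m².
Resultant F = γ·h_c·A = 10.05525 × 1.715 × 5.2479 = 90.4987 kN.
I_c = b·h³/12 = 1.53 × 3.43³/12 = 5.14508 m⁴.
Centre of pressure: y_p = y_c + I_c/(y_c·A) = 1.715 + 5.14508/(1.715 × 5.2479) = 1.715 + 0.571666 = 2.28667 m along the plane.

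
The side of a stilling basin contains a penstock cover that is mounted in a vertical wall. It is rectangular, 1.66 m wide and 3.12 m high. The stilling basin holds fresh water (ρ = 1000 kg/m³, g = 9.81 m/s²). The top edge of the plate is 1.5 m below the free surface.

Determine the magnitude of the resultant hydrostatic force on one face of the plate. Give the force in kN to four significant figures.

F ≈ 155.5 kN

γ = ρg = 1000 × 9.81 = 9810 N/m³ = 9.81 kN/m³.
The centroid lies 3.12/2 = 1.56 m below the top edge, so the centroid depth is h_c = 1.5 + 1.56 = 3.06 m.
A = 1.66 × 3.12 = 5.1792 m².
Resultant F = γ·h_c·A = 9.81 × 3.06 × 5.1792 = 155.472 kN.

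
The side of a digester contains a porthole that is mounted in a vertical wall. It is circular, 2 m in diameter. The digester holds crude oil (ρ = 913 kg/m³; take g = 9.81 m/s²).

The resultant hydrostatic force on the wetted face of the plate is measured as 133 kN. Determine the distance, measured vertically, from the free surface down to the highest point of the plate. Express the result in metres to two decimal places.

d_top ≈ 3.73 m

γ = ρg = 913 × 9.81 / 1000 = 8.95653 kN/m³.
A = π(1)² = 3.14159 m².
From F = γ·h_c·A, the centroid depth is h_c = 133/(8.95653 × 3.14159) = 4.72675 m.
The centroid is at the centre, 1 m below the top of the plate, so the highest point sits at h_top = 4.72675 − 1 = 3.72675 m below the surface.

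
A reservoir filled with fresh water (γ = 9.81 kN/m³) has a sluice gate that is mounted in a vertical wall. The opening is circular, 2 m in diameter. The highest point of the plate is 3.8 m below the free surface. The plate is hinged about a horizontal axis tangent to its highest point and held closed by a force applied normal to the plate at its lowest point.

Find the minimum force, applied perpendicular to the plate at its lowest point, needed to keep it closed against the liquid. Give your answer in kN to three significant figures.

P ≈ 77.8 kN

γ = 9.81 kN/m³.
The centroid is at the centre, 1 m below the top of the plate, so the centroid depth is h_c = 3.8 + 1 = 4.8 m.
A = π(1)² = 3.14159 m².
Resultant F = γ·h_c·A = 9.81 × 4.8 × 3.14159 = 147.931 kN.
I_c = πr⁴/4 = π × 1⁴/4 = 0.785398 m⁴.
Centre of pressure: y_p = y_c + I_c/(y_c·A) = 4.8 + 0.785398/(4.8 × 3.14159) = 4.8 + 0.0520834 = 4.85208 m along the plane.
The resultant acts 1 + 0.0520834 = 1.05208 m (along the plate) below the hinge at the top edge, so the moment about the hinge is M = F × 1.05208 = 147.931 × 1.05208 = 155.635 kN·m.
A normal force at the bottom, 2 m from the hinge, must supply this moment: P = 155.635/2 = 77.8175 kN.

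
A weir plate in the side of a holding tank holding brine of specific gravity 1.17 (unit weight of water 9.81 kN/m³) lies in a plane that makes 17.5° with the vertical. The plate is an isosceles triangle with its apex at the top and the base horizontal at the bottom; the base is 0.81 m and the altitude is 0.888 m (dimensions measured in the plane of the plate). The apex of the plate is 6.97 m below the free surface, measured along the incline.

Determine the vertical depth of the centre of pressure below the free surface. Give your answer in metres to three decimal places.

γ = 1.17 × 9.81 = 11.4777 kN/m³.
The plate makes 17.5° with the vertical, i.e. θ = 90° − 17.5° = 72.5° to the horizontal. Measuring y along the incline from the free-surface line, vertical depth h = y·sinθ with sinθ = 0.953717.
With the apex up, the centroid sits 2h/3 = 2 × 0.888/3 = 0.592 m below the apex, so y_c = 6.97 + 0.592 = 7.562 m and h_c = 7.562 × 0.953717 = 7.21201 m.
A = ½ × 0.81 × 0.888 = 0.35964 m².
Resultant F = γ·h_c·A = 11.4777 × 7.21201 × 0.35964 = 29.77 kN.
I_c = b·h³/36 = 0.81 × 0.888³/36 = 0.0157551 m⁴.
Centre of pressure: y_p = y_c + I_c/(y_c·A) = 7.562 + 0.0157551/(7.562 × 0.35964) = 7.562 + 0.00579317 = 7.56779 m along the plane.
Vertically, h_p = y_p·sinθ = 7.56779 × 0.953717 = 7.21753 m.

h_p = 7.218 m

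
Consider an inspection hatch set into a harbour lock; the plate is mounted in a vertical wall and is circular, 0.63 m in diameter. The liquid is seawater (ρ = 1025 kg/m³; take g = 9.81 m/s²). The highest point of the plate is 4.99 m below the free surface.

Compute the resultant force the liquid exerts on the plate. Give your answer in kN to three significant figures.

γ = ρg = 1025 × 9.81 / 1000 = 10.05525 kN/m³.
The centroid is at the centre, 0.315 m below the top of the plate, so the centroid depth is h_c = 4.99 + 0.315 = 5.305 m.
A = π(0.315)² = 0.311725 m².
Resultant F = γ·h_c·A = 10.05525 × 5.305 × 0.311725 = 16.6284 kN.

F ≈ 16.6 kN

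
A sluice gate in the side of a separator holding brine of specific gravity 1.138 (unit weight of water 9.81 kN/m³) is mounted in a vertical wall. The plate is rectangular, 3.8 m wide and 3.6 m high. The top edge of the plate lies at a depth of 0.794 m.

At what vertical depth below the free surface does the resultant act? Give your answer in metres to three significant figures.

γ = 1.138 × 9.81 = 11.16378 kN/m³.
The centroid lies 3.6/2 = 1.8 m below the top edge, so the centroid depth is h_c = 0.794 + 1.8 = 2.594 m.
A = 3.8 × 3.6 = 13.68 m².
Resultant F = γ·h_c·A = 11.16378 × 2.594 × 13.68 = 396.157 kN.
I_c = b·h³/12 = 3.8 × 3.6³/12 = 14.7744 m⁴.
Centre of pressure: y_p = y_c + I_c/(y_c·A) = 2.594 + 14.7744/(2.594 × 13.68) = 2.594 + 0.416345 = 3.01035 m along the plane.

h_p = 3.01 m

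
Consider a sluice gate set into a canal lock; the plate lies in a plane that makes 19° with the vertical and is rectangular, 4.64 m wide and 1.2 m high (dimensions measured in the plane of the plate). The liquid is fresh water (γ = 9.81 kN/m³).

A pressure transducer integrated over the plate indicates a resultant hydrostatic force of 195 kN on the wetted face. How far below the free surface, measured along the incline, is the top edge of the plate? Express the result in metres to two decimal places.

γ = 9.81 kN/m³.
A = 4.64 × 1.2 = 5.568 m².
From F = γ·h_c·A, the centroid depth is h_c = 195/(9.81 × 5.568) = 3.56998 m.
The plate makes 19° with the vertical, i.e. θ = 90° − 19° = 71° to the horizontal. Measuring y along the incline from the free-surface line, vertical depth h = y·sinθ with sinθ = 0.945519.
Along the incline, y_c = h_c/sinθ = 3.56998/0.945519 = 3.77568 m.
The centroid lies 1.2/2 = 0.6 m below the top edge, so the top edge sits at y_top = 3.77568 − 0.6 = 3.17568 m along the incline.

y_top ≈ 3.18 m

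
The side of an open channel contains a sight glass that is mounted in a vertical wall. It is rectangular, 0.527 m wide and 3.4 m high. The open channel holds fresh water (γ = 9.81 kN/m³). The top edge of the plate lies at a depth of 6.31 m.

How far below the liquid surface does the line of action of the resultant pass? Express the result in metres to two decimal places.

h_p = 8.13 m

γ = 9.81 kN/m³.
The centroid lies 3.4/2 = 1.7 m below the top edge, so the centroid depth is h_c = 6.31 + 1.7 = 8.01 m.
A = 0.527 × 3.4 = 1.7918 m².
Resultant F = γ·h_c·A = 9.81 × 8.01 × 1.7918 = 140.796 kN.
I_c = b·h³/12 = 0.527 × 3.4³/12 = 1.7261 m⁴.
Centre of pressure: y_p = y_c + I_c/(y_c·A) = 8.01 + 1.7261/(8.01 × 1.7918) = 8.01 + 0.120266 = 8.13027 m along the plane.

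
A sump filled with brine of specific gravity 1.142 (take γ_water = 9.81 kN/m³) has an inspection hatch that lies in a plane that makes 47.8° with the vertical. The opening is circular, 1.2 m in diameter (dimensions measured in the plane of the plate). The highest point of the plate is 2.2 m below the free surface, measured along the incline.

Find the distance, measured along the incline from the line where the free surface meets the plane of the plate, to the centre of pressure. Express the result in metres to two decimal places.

y_p = 2.83 m

γ = 1.142 × 9.81 = 11.20302 kN/m³.
The plate makes 47.8° with the vertical, i.e. θ = 90° − 47.8° = 42.2° to the horizontal. Measuring y along the incline from the free-surface line, vertical depth h = y·sinθ with sinθ = 0.671721.
The centroid is at the centre, 0.6 m below the top of the plate, so y_c = 2.2 + 0.6 = 2.8 m and h_c = 2.8 × 0.671721 = 1.88082 m.
A = π(0.6)² = 1.13097 m².
Resultant F = γ·h_c·A = 11.20302 × 1.88082 × 1.13097 = 23.8305 kN.
I_c = πr⁴/4 = π × 0.6⁴/4 = 0.101788 m⁴.
Centre of pressure: y_p = y_c + I_c/(y_c·A) = 2.8 + 0.101788/(2.8 × 1.13097) = 2.8 + 0.0321431 = 2.83214 m along the plane.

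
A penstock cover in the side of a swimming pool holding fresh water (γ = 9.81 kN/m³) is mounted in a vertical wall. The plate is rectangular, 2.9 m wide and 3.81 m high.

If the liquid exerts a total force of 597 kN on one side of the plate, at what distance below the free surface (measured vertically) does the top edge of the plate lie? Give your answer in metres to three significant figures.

γ = 9.81 kN/m³.
A = 2.9 × 3.81 = 11.049 m².
From F = γ·h_c·A, the centroid depth is h_c = 597/(9.81 × 11.049) = 5.50785 m.
The centroid lies 3.81/2 = 1.905 m below the top edge, so the top edge sits at h_top = 5.50785 − 1.905 = 3.60285 m below the surface.

d_top ≈ 3.60 m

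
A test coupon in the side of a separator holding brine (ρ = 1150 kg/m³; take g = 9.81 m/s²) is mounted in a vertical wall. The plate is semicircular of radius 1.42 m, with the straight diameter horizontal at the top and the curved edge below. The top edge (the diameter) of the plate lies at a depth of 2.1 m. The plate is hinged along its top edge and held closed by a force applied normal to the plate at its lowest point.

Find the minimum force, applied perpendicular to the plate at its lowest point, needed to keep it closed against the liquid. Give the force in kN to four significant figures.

γ = ρg = 1150 × 9.81 / 1000 = 11.2815 kN/m³.
The centroid of a semicircle lies 4r/(3π) = 0.602667 m from the diameter, here below the top edge, so the centroid depth is h_c = 2.1 + 0.602667 = 2.70267 m.
A = πr²/2 = π × 1.42²/2 = 3.16735 m².
Resultant F = γ·h_c·A = 11.2815 × 2.70267 × 3.16735 = 96.573 kN.
I_c = (π/8 − 8/(9π))·r⁴ = 0.109757 × 1.42⁴ = 0.446258 m⁴.
Centre of pressure: y_p = y_c + I_c/(y_c·A) = 2.70267 + 0.446258/(2.70267 × 3.16735) = 2.70267 + 0.0521311 = 2.7548 m along the plane.
The resultant acts 0.602667 + 0.0521311 = 0.654798 m (along the plate) below the hinge at the top edge, so the moment about the hinge is M = F × 0.654798 = 96.573 × 0.654798 = 63.2358 kN·m.
A normal force at the bottom, 1.42 m from the hinge, must supply this moment: P = 63.2358/1.42 = 44.5323 kN.

P ≈ 44.53 kN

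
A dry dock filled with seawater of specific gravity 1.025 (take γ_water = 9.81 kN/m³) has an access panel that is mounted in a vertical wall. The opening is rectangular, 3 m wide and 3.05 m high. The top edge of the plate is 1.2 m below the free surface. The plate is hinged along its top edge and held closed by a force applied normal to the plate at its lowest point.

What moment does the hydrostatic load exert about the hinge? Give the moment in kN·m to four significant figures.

γ = 1.025 × 9.81 = 10.05525 kN/m³.
The centroid lies 3.05/2 = 1.525 m below the top edge, so the centroid depth is h_c = 1.2 + 1.525 = 2.725 m.
A = 3 × 3.05 = 9.15 m².
Resultant F = γ·h_c·A = 10.05525 × 2.725 × 9.15 = 250.715 kN.
I_c = b·h³/12 = 3 × 3.05³/12 = 7.09316 m⁴.
Centre of pressure: y_p = y_c + I_c/(y_c·A) = 2.725 + 7.09316/(2.725 × 9.15) = 2.725 + 0.28448 = 3.00948 m along the plane.
The resultant acts 1.525 + 0.28448 = 1.80948 m (along the plate) below the hinge at the top edge, so the moment about the hinge is M = F × 1.80948 = 250.715 × 1.80948 = 453.664 kN·m.

M ≈ 453.7 kN·m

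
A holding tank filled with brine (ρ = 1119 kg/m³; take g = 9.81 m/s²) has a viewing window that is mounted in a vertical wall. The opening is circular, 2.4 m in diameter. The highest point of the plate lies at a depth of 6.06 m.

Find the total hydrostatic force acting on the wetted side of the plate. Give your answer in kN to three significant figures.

γ = ρg = 1119 × 9.81 / 1000 = 10.97739 kN/m³.
The centroid is at the centre, 1.2 m below the top of the plate, so the centroid depth is h_c = 6.06 + 1.2 = 7.26 m.
A = π(1.2)² = 4.52389 m².
Resultant F = γ·h_c·A = 10.97739 × 7.26 × 4.52389 = 360.535 kN.

F ≈ 361 kN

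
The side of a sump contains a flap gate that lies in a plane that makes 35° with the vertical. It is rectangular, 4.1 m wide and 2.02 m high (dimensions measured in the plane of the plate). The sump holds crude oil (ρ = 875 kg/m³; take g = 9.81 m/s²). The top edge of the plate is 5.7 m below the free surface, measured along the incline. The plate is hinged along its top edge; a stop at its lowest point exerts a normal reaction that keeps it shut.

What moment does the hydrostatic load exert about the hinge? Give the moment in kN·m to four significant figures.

M ≈ 414.5 kN·m

γ = ρg = 875 × 9.81 / 1000 = 8.58375 kN/m³.
The plate makes 35° with the vertical, i.e. θ = 90° − 35° = 55° to the horizontal. Measuring y along the incline from the free-surface line, vertical depth h = y·sinθ with sinθ = 0.819152.
The centroid lies 2.02/2 = 1.01 m below the top edge, so y_c = 5.7 + 1.01 = 6.71 m and h_c = 6.71 × 0.819152 = 5.49651 m.
A = 4.1 × 2.02 = 8.282 m².
Resultant F = γ·h_c·A = 8.58375 × 5.49651 × 8.282 = 390.75 kN.
I_c = b·h³/12 = 4.1 × 2.02³/12 = 2.81616 m⁴.
Centre of pressure: y_p = y_c + I_c/(y_c·A) = 6.71 + 2.81616/(6.71 × 8.282) = 6.71 + 0.0506757 = 6.76068 m along the plane.
The resultant acts 1.01 + 0.0506757 = 1.06068 m (along the plate) below the hinge at the top edge, so the moment about the hinge is M = F × 1.06068 = 390.75 × 1.06068 = 414.461 kN·m.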